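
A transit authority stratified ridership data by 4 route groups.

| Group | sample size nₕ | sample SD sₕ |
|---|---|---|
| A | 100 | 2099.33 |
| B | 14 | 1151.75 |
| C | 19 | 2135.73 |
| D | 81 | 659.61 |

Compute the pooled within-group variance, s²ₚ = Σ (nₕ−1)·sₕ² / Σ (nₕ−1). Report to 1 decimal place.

2716511.0

Degrees of freedom: 99 + 13 + 18 + 80 = 210.
Σ(nₕ−1)sₕ² = 99·4407186.4489 + 13·1326528.0625 + 18·4561342.6329 + 80·435085.3521 = 570467318.8138.
s²ₚ = 570467318.8138 / 210 = 2716511.042... → 2716511.0.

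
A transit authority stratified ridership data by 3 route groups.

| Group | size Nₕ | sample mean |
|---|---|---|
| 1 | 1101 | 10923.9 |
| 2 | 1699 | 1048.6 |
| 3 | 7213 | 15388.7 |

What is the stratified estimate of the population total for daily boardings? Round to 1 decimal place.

124807478.4

Estimate total by summing Nₕ·x̄ₕ over strata.
1101·10923.9 + 1699·1048.6 + 7213·15388.7 = 12027213.9 + 1781571.4 + 110998693.1 = 124807478.4.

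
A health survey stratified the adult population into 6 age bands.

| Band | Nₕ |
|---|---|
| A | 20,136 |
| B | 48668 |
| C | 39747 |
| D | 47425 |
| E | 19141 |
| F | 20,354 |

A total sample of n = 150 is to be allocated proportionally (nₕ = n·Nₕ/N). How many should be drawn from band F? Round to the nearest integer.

N = 20136 + 48668 + 39747 + 47425 + 19141 + 20354 = 195471.
n_F = 150·20354/195471 = 15.619... → 16.

16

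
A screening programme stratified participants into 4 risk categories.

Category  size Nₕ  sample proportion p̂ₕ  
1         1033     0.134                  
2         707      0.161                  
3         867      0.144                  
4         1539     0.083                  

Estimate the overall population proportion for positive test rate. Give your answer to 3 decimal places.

Wₕ = Nₕ/N with N = 4146: 0.2492, 0.1705, 0.2091, 0.3712.
p̂_st = 0.2492·0.134 + 0.1705·0.161 + 0.2091·0.144 + 0.3712·0.083 ≈ 0.12176... → 0.122.

0.122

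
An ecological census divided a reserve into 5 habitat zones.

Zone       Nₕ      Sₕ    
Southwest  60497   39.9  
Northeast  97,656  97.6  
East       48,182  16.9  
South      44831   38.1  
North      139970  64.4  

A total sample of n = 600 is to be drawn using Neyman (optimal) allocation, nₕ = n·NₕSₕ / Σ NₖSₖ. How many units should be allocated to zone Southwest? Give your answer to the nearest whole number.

62

Southwest: NₕSₕ = 60497·39.9 = 2413830.3
Northeast: NₕSₕ = 97656·97.6 = 9531225.6
East: NₕSₕ = 48182·16.9 = 814275.8
South: NₕSₕ = 44831·38.1 = 1708061.1
North: NₕSₕ = 139970·64.4 = 9014068
Σ NₕSₕ = 23481460.8.
n_Southwest = 600·2413830.3/23481460.8 = 61.678... → 62.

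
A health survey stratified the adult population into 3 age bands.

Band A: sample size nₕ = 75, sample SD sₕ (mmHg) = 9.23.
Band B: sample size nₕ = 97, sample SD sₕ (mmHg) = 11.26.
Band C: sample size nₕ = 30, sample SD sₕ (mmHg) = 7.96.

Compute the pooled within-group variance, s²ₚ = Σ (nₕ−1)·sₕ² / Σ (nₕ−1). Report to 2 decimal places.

Degrees of freedom: 74 + 96 + 29 = 199.
Σ(nₕ−1)sₕ² = 74·85.1929 + 96·126.7876 + 29·63.3616 = 20313.3706.
s²ₚ = 20313.3706 / 199 = 102.0772... → 102.08.

102.08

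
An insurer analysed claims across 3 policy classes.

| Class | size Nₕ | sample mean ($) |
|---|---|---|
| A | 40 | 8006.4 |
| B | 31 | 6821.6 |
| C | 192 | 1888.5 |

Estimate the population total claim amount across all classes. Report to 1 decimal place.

894317.6

A: 40·8006.4 = 320256
B: 31·6821.6 = 211469.6
C: 192·1888.5 = 362592
τ̂ = Σ Nₕx̄ₕ = 894317.6.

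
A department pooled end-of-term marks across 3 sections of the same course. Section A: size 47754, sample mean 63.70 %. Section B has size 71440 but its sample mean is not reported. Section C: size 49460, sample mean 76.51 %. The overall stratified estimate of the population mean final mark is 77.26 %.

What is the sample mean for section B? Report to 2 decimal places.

N = 47754 + 71440 + 49460 = 168654.
Overall total = μ·N = 77.26·168654 = 13030208.04.
Subtract the known strata: 47754·63.70 + 49460·76.51 = 6826114.4.
Remaining total for section B: 13030208.04 − 6826114.4 = 6204093.64.
Divide by its size: 6204093.64 / 71440 = 86.8434... → 86.84.

86.84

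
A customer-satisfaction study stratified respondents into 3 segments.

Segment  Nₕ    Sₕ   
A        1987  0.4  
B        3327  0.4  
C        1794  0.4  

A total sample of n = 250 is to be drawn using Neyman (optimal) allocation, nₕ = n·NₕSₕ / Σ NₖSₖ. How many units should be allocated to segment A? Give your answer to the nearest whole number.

70

Σ NₕSₕ = 1987·0.4 + 3327·0.4 + 1794·0.4 = 2843.2.
Share for A: 794.8/2843.2 = 0.27954.
n_A = 250 × 0.27954 = 69.886... → 70.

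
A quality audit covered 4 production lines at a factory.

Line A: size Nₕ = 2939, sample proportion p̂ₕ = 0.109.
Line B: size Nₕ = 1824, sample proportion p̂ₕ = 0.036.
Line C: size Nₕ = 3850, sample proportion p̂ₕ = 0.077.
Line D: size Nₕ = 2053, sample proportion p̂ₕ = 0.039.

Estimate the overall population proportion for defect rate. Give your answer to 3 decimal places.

0.071

N = 2939 + 1824 + 3850 + 2053 = 10666.
Overall proportion = Σ (Nₕ/N)·p̂ₕ.
Σ Nₕp̂ₕ = 320.351 + 65.664 + 296.45 + 80.067 = 762.532.
762.532 / 10666 = 0.07149... → 0.071.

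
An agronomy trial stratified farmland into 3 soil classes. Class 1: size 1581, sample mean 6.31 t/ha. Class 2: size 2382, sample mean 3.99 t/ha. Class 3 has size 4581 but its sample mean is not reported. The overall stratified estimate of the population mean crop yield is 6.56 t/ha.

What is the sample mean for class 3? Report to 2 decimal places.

Σ Nₕx̄ₕ = N·μ, so 4581·x̄_3 = 8544·6.56 − (1581·6.31 + 2382·3.99).
= 56048.64 − 19480.29 = 36568.35.
x̄_3 = 36568.35 / 4581 = 7.9826... → 7.98.

7.98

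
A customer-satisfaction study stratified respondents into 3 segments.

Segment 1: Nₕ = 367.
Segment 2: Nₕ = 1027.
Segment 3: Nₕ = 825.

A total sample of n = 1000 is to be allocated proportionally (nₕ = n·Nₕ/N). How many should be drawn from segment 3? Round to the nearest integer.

Share of segment 3 = 825/2219 = 0.37179.
Allocate 1000 × 0.37179 = 371.789... → 372.

372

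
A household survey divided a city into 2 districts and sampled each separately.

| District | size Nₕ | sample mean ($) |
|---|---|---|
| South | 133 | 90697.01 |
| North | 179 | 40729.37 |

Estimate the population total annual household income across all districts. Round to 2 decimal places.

19353259.56

South: 133·90697.01 = 12062702.33
North: 179·40729.37 = 7290557.23
τ̂ = Σ Nₕx̄ₕ = 19353259.56.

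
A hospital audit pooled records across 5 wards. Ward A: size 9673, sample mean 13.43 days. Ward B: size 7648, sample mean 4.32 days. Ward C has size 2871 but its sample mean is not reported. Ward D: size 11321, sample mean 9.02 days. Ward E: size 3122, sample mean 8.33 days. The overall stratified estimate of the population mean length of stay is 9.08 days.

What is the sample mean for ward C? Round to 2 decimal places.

8.16

N = 9673 + 7648 + 2871 + 11321 + 3122 = 34635.
Overall total = μ·N = 9.08·34635 = 314485.8.
Subtract the known strata: 9673·13.43 + 7648·4.32 + 11321·9.02 + 3122·8.33 = 291069.43.
Remaining total for ward C: 314485.8 − 291069.43 = 23416.37.
Divide by its size: 23416.37 / 2871 = 8.1562... → 8.16.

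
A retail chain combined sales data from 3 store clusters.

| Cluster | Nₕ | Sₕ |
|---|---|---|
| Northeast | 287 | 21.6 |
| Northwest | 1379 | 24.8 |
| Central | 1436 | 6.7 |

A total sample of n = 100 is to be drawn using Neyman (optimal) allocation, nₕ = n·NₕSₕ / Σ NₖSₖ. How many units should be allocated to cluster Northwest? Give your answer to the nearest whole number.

Σ NₕSₕ = 287·21.6 + 1379·24.8 + 1436·6.7 = 50019.6.
Share for Northwest: 34199.2/50019.6 = 0.68372.
n_Northwest = 100 × 0.68372 = 68.372... → 68.

68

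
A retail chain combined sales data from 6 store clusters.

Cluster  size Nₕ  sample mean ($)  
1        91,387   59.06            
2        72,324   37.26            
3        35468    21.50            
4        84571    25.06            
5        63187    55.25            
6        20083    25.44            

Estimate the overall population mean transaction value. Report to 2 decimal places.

N = 91387 + 72324 + 35468 + 84571 + 63187 + 20083 = 367020.
Weight each subgroup mean by Nₕ/N and sum.
Σ Nₕx̄ₕ = 91387·59.06 + 72324·37.26 + 35468·21.50 + 84571·25.06 + 63187·55.25 + 20083·25.44 = 5397316.22 + 2694792.24 + 762562 + 2119349.26 + 3491081.75 + 510911.52 = 14976012.99.
Divide by N: 14976012.99 / 367020 = 40.8044... → 40.80.

40.80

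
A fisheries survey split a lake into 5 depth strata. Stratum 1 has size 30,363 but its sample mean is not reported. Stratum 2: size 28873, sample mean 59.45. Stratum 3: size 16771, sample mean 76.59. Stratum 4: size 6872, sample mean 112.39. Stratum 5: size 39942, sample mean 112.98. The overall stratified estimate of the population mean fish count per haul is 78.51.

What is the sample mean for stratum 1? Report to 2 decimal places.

N = 30363 + 28873 + 16771 + 6872 + 39942 = 122821.
Overall total = μ·N = 78.51·122821 = 9642676.71.
Subtract the known strata: 28873·59.45 + 16771·76.59 + 6872·112.39 + 39942·112.98 = 8285981.98.
Remaining total for stratum 1: 9642676.71 − 8285981.98 = 1356694.73.
Divide by its size: 1356694.73 / 30363 = 44.6825... → 44.68.

44.68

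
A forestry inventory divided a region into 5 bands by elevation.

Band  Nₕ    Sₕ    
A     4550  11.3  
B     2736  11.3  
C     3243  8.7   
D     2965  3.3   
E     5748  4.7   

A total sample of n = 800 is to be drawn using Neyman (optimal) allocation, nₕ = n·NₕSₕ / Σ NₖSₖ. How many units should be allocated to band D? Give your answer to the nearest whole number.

Σ NₕSₕ = 4550·11.3 + 2736·11.3 + 3243·8.7 + 2965·3.3 + 5748·4.7 = 147346.
Share for D: 9784.5/147346 = 0.06640.
n_D = 800 × 0.06640 = 53.124... → 53.

53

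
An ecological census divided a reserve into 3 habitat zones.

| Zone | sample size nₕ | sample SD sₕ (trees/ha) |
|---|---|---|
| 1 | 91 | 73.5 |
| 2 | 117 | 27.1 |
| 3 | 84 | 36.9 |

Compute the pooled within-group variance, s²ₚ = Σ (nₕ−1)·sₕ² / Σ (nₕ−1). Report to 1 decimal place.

2368.2

1: (91−1)·73.5² = 90·5402.25 = 486202.5
2: (117−1)·27.1² = 116·734.41 = 85191.56
3: (84−1)·36.9² = 83·1361.61 = 113013.63
Numerator = 684407.69; denominator = Σ(nₕ−1) = 289.
s²ₚ = 684407.69/289 = 2368.193... → 2368.2.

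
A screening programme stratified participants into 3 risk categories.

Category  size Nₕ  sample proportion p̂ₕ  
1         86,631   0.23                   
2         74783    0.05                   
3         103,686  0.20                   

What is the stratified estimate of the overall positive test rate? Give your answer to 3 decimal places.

Wₕ = Nₕ/N with N = 265100: 0.3268, 0.2821, 0.3911.
p̂_st = 0.3268·0.23 + 0.2821·0.05 + 0.3911·0.20 ≈ 0.16749... → 0.167.

0.167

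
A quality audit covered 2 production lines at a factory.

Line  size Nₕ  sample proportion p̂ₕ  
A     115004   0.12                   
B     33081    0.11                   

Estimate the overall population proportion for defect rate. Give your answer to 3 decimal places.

0.118

Wₕ = Nₕ/N with N = 148085: 0.7766, 0.2234.
p̂_st = 0.7766·0.12 + 0.2234·0.11 ≈ 0.11777... → 0.118.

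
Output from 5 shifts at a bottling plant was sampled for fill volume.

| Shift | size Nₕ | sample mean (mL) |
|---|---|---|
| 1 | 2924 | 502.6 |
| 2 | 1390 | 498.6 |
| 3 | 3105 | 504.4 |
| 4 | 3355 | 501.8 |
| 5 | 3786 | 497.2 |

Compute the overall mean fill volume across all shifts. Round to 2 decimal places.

501.01

N = 14560; weights Wₕ = Nₕ/N = (0.2008, 0.0955, 0.2133, 0.2304, 0.2600).
x̄_st = Σ Wₕ·x̄ₕ = 0.2008·502.6 + 0.0955·498.6 + 0.2133·504.4 + 0.2304·501.8 + 0.2600·497.2 ≈ 501.0135...
→ 501.01.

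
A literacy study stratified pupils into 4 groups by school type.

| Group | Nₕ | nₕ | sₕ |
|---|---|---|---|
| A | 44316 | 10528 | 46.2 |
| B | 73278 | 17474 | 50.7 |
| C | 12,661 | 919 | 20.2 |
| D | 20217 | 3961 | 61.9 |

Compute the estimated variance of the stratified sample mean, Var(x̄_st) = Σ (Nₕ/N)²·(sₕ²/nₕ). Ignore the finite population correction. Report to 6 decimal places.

0.073078

N = 150472; Wₕ = Nₕ/N.
group A: (44316/150472)²·46.2²/10528 = 0.017585220
group B: (73278/150472)²·50.7²/17474 = 0.034886662
group C: (12661/150472)²·20.2²/919 = 0.003143488
group D: (20217/150472)²·61.9²/3961 = 0.017462181
Sum = 0.073077551 → 0.073078.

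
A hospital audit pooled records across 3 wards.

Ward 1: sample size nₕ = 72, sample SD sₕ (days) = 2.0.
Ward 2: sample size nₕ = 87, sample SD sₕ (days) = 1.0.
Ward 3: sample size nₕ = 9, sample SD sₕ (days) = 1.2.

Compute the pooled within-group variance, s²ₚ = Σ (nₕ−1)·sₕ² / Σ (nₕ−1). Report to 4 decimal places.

1: (72−1)·2.0² = 71·4 = 284
2: (87−1)·1.0² = 86·1 = 86
3: (9−1)·1.2² = 8·1.44 = 11.52
Numerator = 381.52; denominator = Σ(nₕ−1) = 165.
s²ₚ = 381.52/165 = 2.312242... → 2.3122.

2.3122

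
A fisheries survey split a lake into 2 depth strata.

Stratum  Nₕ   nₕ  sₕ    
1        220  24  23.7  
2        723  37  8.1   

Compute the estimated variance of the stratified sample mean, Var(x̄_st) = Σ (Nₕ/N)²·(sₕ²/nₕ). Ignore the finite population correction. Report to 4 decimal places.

2.3162

N = 943; Wₕ = Nₕ/N.
stratum 1: (220/943)²·23.7²/24 = 1.2738181
stratum 2: (723/943)²·8.1²/37 = 1.0423691
Sum = 2.3161872 → 2.3162.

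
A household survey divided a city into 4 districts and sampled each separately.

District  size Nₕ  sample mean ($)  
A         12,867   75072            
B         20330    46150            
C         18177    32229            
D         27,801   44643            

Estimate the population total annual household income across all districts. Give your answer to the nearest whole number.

3731127500

A: 12867·75072 = 965951424
B: 20330·46150 = 938229500
C: 18177·32229 = 585826533
D: 27801·44643 = 1241120043
τ̂ = Σ Nₕx̄ₕ = 3731127500.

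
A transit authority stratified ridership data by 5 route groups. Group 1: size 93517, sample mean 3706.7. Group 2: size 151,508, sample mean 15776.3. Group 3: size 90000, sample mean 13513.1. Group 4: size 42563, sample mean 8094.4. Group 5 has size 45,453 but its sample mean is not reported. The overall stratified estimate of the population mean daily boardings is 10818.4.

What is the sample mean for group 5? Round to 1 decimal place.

6139.3

Σ Nₕx̄ₕ = N·μ, so 45453·x̄_5 = 423041·10818.4 − (93517·3706.7 + 151508·15776.3 + 90000·13513.1 + 42563·8094.4).
= 4576626754.4 − 4297576071.5 = 279050682.9.
x̄_5 = 279050682.9 / 45453 = 6139.324... → 6139.3.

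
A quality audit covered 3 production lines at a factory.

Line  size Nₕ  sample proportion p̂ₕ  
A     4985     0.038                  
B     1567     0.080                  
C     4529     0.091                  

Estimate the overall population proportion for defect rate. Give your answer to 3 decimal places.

N = 4985 + 1567 + 4529 = 11081.
Overall proportion = Σ (Nₕ/N)·p̂ₕ.
Σ Nₕp̂ₕ = 189.43 + 125.36 + 412.139 = 726.929.
726.929 / 11081 = 0.06560... → 0.066.

0.066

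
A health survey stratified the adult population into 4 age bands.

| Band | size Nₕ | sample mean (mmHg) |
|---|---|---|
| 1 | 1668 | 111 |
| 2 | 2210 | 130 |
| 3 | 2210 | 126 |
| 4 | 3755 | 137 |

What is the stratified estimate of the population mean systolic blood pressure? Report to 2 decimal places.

128.55

x̄_st = (Σ Nₕx̄ₕ) / (Σ Nₕ) = (1668·111 + 2210·130 + 2210·126 + 3755·137) / 9843
= 1265343 / 9843 = 128.5526... → 128.55.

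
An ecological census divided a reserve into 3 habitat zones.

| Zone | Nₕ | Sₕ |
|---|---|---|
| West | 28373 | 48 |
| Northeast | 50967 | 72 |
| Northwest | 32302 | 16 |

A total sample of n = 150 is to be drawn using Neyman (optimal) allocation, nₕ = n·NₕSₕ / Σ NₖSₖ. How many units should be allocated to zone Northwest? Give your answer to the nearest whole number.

14

West: NₕSₕ = 28373·48 = 1361904
Northeast: NₕSₕ = 50967·72 = 3669624
Northwest: NₕSₕ = 32302·16 = 516832
Σ NₕSₕ = 5548360.
n_Northwest = 150·516832/5548360 = 13.973... → 14.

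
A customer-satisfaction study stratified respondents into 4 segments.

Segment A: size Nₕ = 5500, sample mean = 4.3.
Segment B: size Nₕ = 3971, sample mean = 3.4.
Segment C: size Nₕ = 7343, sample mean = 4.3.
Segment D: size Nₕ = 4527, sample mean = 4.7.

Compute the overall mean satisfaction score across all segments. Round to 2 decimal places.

4.22

N = 21341; weights Wₕ = Nₕ/N = (0.2577, 0.1861, 0.3441, 0.2121).
x̄_st = Σ Wₕ·x̄ₕ = 0.2577·4.3 + 0.1861·3.4 + 0.3441·4.3 + 0.2121·4.7 ≈ 4.2174...
→ 4.22.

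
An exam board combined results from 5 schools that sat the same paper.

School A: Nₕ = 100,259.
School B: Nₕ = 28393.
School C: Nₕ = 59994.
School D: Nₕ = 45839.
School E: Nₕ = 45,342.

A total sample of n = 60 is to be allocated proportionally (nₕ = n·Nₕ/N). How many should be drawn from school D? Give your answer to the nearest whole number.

10

Share of school D = 45839/279827 = 0.16381.
Allocate 60 × 0.16381 = 9.829... → 10.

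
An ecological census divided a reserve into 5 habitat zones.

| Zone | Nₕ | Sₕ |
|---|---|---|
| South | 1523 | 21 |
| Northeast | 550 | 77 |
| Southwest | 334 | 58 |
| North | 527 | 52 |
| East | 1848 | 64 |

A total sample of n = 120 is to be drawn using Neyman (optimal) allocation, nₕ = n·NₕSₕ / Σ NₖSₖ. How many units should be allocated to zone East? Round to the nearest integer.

Σ NₕSₕ = 1523·21 + 550·77 + 334·58 + 527·52 + 1848·64 = 239381.
Share for East: 118272/239381 = 0.49407.
n_East = 120 × 0.49407 = 59.289... → 59.

59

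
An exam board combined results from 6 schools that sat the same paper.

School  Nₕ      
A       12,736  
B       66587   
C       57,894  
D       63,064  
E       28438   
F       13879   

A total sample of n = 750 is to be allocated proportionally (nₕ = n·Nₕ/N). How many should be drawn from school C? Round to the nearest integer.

179

N = 12736 + 66587 + 57894 + 63064 + 28438 + 13879 = 242598.
n_C = 750·57894/242598 = 178.981... → 179.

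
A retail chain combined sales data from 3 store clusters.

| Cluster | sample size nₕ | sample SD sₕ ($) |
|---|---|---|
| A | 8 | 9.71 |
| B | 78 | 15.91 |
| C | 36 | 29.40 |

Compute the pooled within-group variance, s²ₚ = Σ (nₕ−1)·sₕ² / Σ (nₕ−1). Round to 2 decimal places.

423.56

A: (8−1)·9.71² = 7·94.2841 = 659.9887
B: (78−1)·15.91² = 77·253.1281 = 19490.8637
C: (36−1)·29.40² = 35·864.36 = 30252.6
Numerator = 50403.4524; denominator = Σ(nₕ−1) = 119.
s²ₚ = 50403.4524/119 = 423.5584... → 423.56.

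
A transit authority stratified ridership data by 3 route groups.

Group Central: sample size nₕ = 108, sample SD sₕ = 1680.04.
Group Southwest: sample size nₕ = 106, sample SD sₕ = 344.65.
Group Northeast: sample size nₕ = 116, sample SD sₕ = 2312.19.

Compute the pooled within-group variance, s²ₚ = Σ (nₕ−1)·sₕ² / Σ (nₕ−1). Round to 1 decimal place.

Degrees of freedom: 107 + 105 + 115 = 327.
Σ(nₕ−1)sₕ² = 107·2822534.4016 + 105·118783.6225 + 115·5346222.5961 = 929299059.8852.
s²ₚ = 929299059.8852 / 327 = 2841893.149... → 2841893.1.

2841893.1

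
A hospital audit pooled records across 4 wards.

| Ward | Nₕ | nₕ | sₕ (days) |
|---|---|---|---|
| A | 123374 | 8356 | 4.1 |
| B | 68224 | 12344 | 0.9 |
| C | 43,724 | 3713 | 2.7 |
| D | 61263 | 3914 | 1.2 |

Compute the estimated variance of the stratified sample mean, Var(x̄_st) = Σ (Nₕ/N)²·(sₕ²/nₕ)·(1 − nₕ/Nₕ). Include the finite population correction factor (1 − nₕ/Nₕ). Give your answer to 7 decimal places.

N = 296585. Term for each stratum: Wₕ²sₕ²/nₕ·(1−nₕ/Nₕ).
Var(x̄_st) = 0.0003245341 + 0.0000028440 + 0.0000390484 + 0.0000146949 = 0.0003811214 → 0.0003811.

0.0003811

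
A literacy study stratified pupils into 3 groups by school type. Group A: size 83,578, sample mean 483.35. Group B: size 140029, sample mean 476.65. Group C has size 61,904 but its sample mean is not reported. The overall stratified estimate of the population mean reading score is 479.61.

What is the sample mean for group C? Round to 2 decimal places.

481.26

Σ Nₕx̄ₕ = N·μ, so 61904·x̄_C = 285511·479.61 − (83578·483.35 + 140029·476.65).
= 136933930.71 − 107142249.15 = 29791681.56.
x̄_C = 29791681.56 / 61904 = 481.2562... → 481.26.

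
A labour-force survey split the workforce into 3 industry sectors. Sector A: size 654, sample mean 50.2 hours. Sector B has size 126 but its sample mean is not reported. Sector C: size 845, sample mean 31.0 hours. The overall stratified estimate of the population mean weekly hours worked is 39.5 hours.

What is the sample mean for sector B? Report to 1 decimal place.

N = 654 + 126 + 845 = 1625.
Overall total = μ·N = 39.5·1625 = 64187.5.
Subtract the known strata: 654·50.2 + 845·31.0 = 59025.8.
Remaining total for sector B: 64187.5 − 59025.8 = 5161.7.
Divide by its size: 5161.7 / 126 = 40.966... → 41.0.

41.0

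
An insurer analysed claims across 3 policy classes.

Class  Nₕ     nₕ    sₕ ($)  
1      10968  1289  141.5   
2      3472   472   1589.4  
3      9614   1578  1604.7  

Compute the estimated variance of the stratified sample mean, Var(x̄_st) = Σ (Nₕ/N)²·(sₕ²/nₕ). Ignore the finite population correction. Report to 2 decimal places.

375.42

N = 24054; Wₕ = Nₕ/N.
class 1: (10968/24054)²·141.5²/1289 = 3.22954
class 2: (3472/24054)²·1589.4²/472 = 111.50882
class 3: (9614/24054)²·1604.7²/1578 = 260.68397
Sum = 375.42233 → 375.42.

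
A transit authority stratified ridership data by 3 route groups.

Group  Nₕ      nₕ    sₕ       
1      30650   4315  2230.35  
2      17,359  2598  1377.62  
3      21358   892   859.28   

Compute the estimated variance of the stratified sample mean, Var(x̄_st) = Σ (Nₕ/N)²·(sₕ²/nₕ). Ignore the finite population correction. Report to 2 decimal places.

N = 69367; Wₕ = Nₕ/N.
group 1: (30650/69367)²·2230.35²/4315 = 225.07143
group 2: (17359/69367)²·1377.62²/2598 = 45.74707
group 3: (21358/69367)²·859.28²/892 = 78.47293
Sum = 349.29144 → 349.29.

349.29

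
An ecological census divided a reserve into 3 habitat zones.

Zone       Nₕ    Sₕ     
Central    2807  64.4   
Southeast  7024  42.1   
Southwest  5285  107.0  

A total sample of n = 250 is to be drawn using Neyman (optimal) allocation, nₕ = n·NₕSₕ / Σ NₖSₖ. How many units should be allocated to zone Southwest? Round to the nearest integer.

136

Σ NₕSₕ = 2807·64.4 + 7024·42.1 + 5285·107.0 = 1041976.2.
Share for Southwest: 565495/1041976.2 = 0.54271.
n_Southwest = 250 × 0.54271 = 135.678... → 136.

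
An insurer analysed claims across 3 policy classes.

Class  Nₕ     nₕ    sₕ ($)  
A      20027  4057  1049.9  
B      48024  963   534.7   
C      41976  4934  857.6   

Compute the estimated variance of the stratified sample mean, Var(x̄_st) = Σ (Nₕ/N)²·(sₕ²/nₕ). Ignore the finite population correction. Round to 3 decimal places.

N = 110027; Wₕ = Nₕ/N.
class A: (20027/110027)²·1049.9²/4057 = 9.001691
class B: (48024/110027)²·534.7²/963 = 56.560364
class C: (41976/110027)²·857.6²/4934 = 21.695715
Sum = 87.257770 → 87.258.

87.258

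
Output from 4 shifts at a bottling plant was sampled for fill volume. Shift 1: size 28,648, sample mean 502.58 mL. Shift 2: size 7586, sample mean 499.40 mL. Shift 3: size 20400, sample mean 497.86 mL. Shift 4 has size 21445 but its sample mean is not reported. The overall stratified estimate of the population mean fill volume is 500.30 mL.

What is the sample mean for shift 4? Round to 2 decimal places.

499.89

N = 28648 + 7586 + 20400 + 21445 = 78079.
Overall total = μ·N = 500.30·78079 = 39062923.7.
Subtract the known strata: 28648·502.58 + 7586·499.40 + 20400·497.86 = 28342704.24.
Remaining total for shift 4: 39062923.7 − 28342704.24 = 10720219.46.
Divide by its size: 10720219.46 / 21445 = 499.8937... → 499.89.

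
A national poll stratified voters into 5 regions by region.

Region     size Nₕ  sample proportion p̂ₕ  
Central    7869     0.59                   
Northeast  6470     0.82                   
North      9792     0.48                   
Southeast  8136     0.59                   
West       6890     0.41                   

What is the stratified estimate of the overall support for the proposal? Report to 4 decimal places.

N = 7869 + 6470 + 9792 + 8136 + 6890 = 39157.
Overall proportion = Σ (Nₕ/N)·p̂ₕ.
Σ Nₕp̂ₕ = 4642.71 + 5305.4 + 4700.16 + 4800.24 + 2824.9 = 22273.41.
22273.41 / 39157 = 0.568823... → 0.5688.

0.5688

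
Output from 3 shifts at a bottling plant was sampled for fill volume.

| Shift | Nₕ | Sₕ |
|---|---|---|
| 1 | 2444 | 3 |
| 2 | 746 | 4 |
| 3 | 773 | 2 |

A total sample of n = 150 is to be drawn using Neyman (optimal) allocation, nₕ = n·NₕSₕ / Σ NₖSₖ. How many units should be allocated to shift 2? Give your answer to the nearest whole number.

38

1: NₕSₕ = 2444·3 = 7332
2: NₕSₕ = 746·4 = 2984
3: NₕSₕ = 773·2 = 1546
Σ NₕSₕ = 11862.
n_2 = 150·2984/11862 = 37.734... → 38.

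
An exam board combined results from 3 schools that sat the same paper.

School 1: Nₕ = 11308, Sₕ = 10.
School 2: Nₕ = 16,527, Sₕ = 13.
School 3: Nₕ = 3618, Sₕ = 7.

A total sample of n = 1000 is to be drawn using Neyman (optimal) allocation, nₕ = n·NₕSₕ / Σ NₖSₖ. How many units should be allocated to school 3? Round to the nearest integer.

72

Σ NₕSₕ = 11308·10 + 16527·13 + 3618·7 = 353257.
Share for 3: 25326/353257 = 0.07169.
n_3 = 1000 × 0.07169 = 71.693... → 72.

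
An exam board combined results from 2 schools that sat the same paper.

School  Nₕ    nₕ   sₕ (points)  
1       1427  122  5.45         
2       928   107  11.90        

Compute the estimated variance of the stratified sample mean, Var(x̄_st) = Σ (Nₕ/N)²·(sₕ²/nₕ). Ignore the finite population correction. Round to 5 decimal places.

0.29490

N = 2355; Wₕ = Nₕ/N.
school 1: (1427/2355)²·5.45²/122 = 0.08939213
school 2: (928/2355)²·11.90²/107 = 0.20550589
Sum = 0.29489802 → 0.29490.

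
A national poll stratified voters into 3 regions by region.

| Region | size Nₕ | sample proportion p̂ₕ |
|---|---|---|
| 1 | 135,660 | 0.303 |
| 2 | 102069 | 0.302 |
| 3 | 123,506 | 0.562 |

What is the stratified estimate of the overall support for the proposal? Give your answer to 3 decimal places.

0.391

N = 135660 + 102069 + 123506 = 361235.
Overall proportion = Σ (Nₕ/N)·p̂ₕ.
Σ Nₕp̂ₕ = 41104.98 + 30824.838 + 69410.372 = 141340.19.
141340.19 / 361235 = 0.39127... → 0.391.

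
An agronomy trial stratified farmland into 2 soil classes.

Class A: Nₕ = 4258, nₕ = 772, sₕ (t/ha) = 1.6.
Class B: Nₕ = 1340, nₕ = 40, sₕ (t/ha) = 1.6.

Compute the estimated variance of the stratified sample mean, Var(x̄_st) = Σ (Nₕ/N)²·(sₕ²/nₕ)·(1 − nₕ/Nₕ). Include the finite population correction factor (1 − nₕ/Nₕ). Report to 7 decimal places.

0.0051283

N = 5598. Term for each stratum: Wₕ²sₕ²/nₕ·(1−nₕ/Nₕ).
Var(x̄_st) = 0.0015706880 + 0.0035576428 = 0.0051283307 → 0.0051283.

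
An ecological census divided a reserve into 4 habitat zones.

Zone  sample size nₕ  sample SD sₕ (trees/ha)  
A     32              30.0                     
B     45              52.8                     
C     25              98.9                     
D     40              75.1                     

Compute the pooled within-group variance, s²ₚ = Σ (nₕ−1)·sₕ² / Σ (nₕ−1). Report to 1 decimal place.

A: (32−1)·30.0² = 31·900 = 27900
B: (45−1)·52.8² = 44·2787.84 = 122664.96
C: (25−1)·98.9² = 24·9781.21 = 234749.04
D: (40−1)·75.1² = 39·5640.01 = 219960.39
Numerator = 605274.39; denominator = Σ(nₕ−1) = 138.
s²ₚ = 605274.39/138 = 4386.046... → 4386.0.

4386.0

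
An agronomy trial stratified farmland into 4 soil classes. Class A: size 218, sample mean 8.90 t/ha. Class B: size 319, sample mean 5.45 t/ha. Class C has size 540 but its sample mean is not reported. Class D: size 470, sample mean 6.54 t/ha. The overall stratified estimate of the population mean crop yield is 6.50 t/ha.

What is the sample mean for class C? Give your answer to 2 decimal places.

6.12

N = 218 + 319 + 540 + 470 = 1547.
Overall total = μ·N = 6.50·1547 = 10055.5.
Subtract the known strata: 218·8.90 + 319·5.45 + 470·6.54 = 6752.55.
Remaining total for class C: 10055.5 − 6752.55 = 3302.95.
Divide by its size: 3302.95 / 540 = 6.1166... → 6.12.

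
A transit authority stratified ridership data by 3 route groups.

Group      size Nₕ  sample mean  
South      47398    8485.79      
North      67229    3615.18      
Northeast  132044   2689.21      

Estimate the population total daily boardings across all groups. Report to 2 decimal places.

1000348455.88

Population total = Σ Nₕ·x̄ₕ (each stratum's size times its mean).
47398·8485.79 + 67229·3615.18 + 132044·2689.21 = 402209474.42 + 243044936.22 + 355094045.24 = 1000348455.88.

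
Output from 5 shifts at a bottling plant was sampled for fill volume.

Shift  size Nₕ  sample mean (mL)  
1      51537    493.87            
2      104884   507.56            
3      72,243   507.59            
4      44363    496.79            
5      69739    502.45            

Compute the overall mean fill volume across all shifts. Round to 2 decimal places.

N = 342766; weights Wₕ = Nₕ/N = (0.1504, 0.3060, 0.2108, 0.1294, 0.2035).
x̄_st = Σ Wₕ·x̄ₕ = 0.1504·493.87 + 0.3060·507.56 + 0.2108·507.59 + 0.1294·496.79 + 0.2035·502.45 ≈ 503.0743...
→ 503.07.

503.07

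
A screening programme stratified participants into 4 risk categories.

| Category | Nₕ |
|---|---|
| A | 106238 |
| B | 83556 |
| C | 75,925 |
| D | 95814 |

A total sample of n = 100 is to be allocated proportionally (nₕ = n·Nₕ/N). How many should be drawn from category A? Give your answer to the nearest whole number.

29

Share of category A = 106238/361533 = 0.29385.
Allocate 100 × 0.29385 = 29.385... → 29.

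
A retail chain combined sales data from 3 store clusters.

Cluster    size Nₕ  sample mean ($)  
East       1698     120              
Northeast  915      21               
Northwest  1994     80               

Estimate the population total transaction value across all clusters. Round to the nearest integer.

382495

East: 1698·120 = 203760
Northeast: 915·21 = 19215
Northwest: 1994·80 = 159520
τ̂ = Σ Nₕx̄ₕ = 382495.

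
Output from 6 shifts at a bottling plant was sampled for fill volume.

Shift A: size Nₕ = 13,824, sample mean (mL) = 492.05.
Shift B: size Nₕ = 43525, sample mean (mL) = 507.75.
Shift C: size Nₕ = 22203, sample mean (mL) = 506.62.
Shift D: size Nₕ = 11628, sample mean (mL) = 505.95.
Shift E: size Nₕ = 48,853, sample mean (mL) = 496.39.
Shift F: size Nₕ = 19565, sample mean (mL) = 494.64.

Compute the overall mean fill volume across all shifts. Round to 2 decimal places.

x̄_st = (Σ Nₕx̄ₕ) / (Σ Nₕ) = (13824·492.05 + 43525·507.75 + 22203·506.62 + 11628·505.95 + 48853·496.39 + 19565·494.64) / 159598
= 79961360.68 / 159598 = 501.0173... → 501.02.

501.02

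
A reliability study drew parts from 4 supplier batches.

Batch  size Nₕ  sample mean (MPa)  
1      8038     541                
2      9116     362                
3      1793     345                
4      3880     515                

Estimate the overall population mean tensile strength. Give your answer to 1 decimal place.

449.7

N = 8038 + 9116 + 1793 + 3880 = 22827.
Overall mean = Σ (Nₕ/N)·x̄ₕ — weight by population share, not a simple average.
Σ Nₕx̄ₕ = 8038·541 + 9116·362 + 1793·345 + 3880·515 = 4348558 + 3299992 + 618585 + 1998200 = 10265335.
Divide by N: 10265335 / 22827 = 449.701... → 449.7.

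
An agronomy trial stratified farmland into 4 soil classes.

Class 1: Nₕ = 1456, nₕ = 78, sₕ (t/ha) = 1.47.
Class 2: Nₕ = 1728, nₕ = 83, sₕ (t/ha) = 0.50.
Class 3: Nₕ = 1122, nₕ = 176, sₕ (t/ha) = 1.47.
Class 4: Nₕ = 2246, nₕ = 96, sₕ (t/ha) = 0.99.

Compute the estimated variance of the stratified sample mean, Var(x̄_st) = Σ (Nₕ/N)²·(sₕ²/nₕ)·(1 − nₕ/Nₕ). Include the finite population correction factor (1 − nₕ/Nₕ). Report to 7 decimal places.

0.0029462

N = 6552; Wₕ = Nₕ/N.
class 1: (1456/6552)²·1.47²/78·(1 − 78/1456) = 0.0012948006
class 2: (1728/6552)²·0.50²/83·(1 − 83/1728) = 0.0001994453
class 3: (1122/6552)²·1.47²/176·(1 − 176/1122) = 0.0003035696
class 4: (2246/6552)²·0.99²/96·(1 − 96/2246) = 0.0011484169
Sum = 0.0029462324 → 0.0029462.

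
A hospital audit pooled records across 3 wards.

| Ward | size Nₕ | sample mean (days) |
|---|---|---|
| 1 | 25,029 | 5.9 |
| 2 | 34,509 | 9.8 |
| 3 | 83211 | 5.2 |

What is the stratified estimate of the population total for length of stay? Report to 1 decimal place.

1: 25029·5.9 = 147671.1
2: 34509·9.8 = 338188.2
3: 83211·5.2 = 432697.2
τ̂ = Σ Nₕx̄ₕ = 918556.5.

918556.5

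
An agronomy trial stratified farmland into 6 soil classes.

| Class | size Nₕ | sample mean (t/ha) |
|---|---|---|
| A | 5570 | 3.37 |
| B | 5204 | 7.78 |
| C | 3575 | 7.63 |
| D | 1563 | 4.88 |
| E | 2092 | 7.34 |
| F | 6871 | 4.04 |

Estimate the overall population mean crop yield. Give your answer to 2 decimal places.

x̄_st = (Σ Nₕx̄ₕ) / (Σ Nₕ) = (5570·3.37 + 5204·7.78 + 3575·7.63 + 1563·4.88 + 2092·7.34 + 6871·4.04) / 24875
= 137276.83 / 24875 = 5.5187... → 5.52.

5.52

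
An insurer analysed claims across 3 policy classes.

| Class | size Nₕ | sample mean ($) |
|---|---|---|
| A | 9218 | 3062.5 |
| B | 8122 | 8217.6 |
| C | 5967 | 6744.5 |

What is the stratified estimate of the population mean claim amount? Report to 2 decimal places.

x̄_st = (Σ Nₕx̄ₕ) / (Σ Nₕ) = (9218·3062.5 + 8122·8217.6 + 5967·6744.5) / 23307
= 135217903.7 / 23307 = 5801.6005... → 5801.60.

5801.60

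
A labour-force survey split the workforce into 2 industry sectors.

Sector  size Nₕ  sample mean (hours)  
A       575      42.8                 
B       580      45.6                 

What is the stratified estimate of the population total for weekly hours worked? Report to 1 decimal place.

51058.0

Estimate total by summing Nₕ·x̄ₕ over strata.
575·42.8 + 580·45.6 = 24610 + 26448 = 51058.0.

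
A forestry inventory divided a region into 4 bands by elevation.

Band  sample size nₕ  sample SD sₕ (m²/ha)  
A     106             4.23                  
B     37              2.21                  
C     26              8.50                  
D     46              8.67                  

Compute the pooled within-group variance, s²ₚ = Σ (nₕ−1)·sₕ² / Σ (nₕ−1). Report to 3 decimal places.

A: (106−1)·4.23² = 105·17.8929 = 1878.7545
B: (37−1)·2.21² = 36·4.8841 = 175.8276
C: (26−1)·8.50² = 25·72.25 = 1806.25
D: (46−1)·8.67² = 45·75.1689 = 3382.6005
Numerator = 7243.4326; denominator = Σ(nₕ−1) = 211.
s²ₚ = 7243.4326/211 = 34.32906... → 34.329.

34.329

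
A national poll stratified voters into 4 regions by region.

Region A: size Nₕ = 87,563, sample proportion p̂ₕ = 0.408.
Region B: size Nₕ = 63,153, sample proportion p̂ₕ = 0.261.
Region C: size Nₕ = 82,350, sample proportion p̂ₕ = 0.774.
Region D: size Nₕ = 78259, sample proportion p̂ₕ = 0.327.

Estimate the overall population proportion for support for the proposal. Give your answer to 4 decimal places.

0.4546

N = 87563 + 63153 + 82350 + 78259 = 311325.
Overall proportion = Σ (Nₕ/N)·p̂ₕ.
Σ Nₕp̂ₕ = 35725.704 + 16482.933 + 63738.9 + 25590.693 = 141538.23.
141538.23 / 311325 = 0.454632... → 0.4546.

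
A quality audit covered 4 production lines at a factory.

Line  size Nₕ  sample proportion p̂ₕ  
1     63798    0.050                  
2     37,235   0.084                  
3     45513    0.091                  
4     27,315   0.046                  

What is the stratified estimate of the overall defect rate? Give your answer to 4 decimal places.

0.0674

N = 63798 + 37235 + 45513 + 27315 = 173861.
Overall proportion = Σ (Nₕ/N)·p̂ₕ.
Σ Nₕp̂ₕ = 3189.9 + 3127.74 + 4141.683 + 1256.49 = 11715.813.
11715.813 / 173861 = 0.067386... → 0.0674.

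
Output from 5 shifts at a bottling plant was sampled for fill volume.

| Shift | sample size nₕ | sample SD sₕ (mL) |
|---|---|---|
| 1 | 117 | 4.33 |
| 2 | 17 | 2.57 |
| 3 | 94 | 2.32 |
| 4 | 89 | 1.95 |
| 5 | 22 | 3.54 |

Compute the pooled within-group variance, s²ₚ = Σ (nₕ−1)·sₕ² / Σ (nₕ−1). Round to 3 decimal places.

Degrees of freedom: 116 + 16 + 93 + 88 + 21 = 334.
Σ(nₕ−1)sₕ² = 116·18.7489 + 16·6.6049 + 93·5.3824 + 88·3.8025 + 21·12.5316 = 3378.8976.
s²ₚ = 3378.8976 / 334 = 10.11646... → 10.116.

10.116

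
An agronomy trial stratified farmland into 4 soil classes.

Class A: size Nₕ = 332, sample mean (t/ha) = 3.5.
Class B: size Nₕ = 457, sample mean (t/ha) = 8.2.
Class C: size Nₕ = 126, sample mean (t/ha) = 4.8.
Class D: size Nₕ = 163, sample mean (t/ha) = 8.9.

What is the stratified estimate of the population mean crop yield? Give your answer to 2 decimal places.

6.46

x̄_st = (Σ Nₕx̄ₕ) / (Σ Nₕ) = (332·3.5 + 457·8.2 + 126·4.8 + 163·8.9) / 1078
= 6964.9 / 1078 = 6.4609... → 6.46.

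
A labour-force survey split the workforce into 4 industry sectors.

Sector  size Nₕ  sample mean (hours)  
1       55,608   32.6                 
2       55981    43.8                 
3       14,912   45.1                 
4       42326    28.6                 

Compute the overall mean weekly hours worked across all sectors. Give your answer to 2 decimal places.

36.42

N = 55608 + 55981 + 14912 + 42326 = 168827.
The stratified mean weights each stratum mean by its population share Nₕ/N.
Σ Nₕx̄ₕ = 55608·32.6 + 55981·43.8 + 14912·45.1 + 42326·28.6 = 1812820.8 + 2451967.8 + 672531.2 + 1210523.6 = 6147843.4.
Divide by N: 6147843.4 / 168827 = 36.4150... → 36.42.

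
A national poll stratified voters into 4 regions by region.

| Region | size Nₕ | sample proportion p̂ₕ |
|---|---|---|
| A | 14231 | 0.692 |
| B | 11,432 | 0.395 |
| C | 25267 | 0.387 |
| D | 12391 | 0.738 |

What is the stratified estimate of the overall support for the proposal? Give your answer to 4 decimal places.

0.5257

Wₕ = Nₕ/N with N = 63321: 0.2247, 0.1805, 0.3990, 0.1957.
p̂_st = 0.2247·0.692 + 0.1805·0.395 + 0.3990·0.387 + 0.1957·0.738 ≈ 0.525677... → 0.5257.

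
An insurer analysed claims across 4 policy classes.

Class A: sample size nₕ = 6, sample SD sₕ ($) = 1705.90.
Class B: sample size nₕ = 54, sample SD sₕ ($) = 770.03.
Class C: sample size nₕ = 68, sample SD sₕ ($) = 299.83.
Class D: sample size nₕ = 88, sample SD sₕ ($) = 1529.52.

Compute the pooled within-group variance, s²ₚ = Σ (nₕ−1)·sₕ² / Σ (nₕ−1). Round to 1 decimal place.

Degrees of freedom: 5 + 53 + 67 + 87 = 212.
Σ(nₕ−1)sₕ² = 5·2910094.81 + 53·592946.2009 + 67·89898.0289 + 87·2339431.4304 = 255530325.0788.
s²ₚ = 255530325.0788 / 212 = 1205331.722... → 1205331.7.

1205331.7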